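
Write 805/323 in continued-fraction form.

Run the Euclidean algorithm on 805 and 323; the successive quotients are the partial quotients a_0, a_1, ... (each step inverts the fractional part left over by the previous one):
  805 = 2*323 + 159, so a_0 = 2.
  323 = 2*159 + 5, so a_1 = 2.
  159 = 31*5 + 4, so a_2 = 31.
  5 = 1*4 + 1, so a_3 = 1.
  4 = 4*1 + 0, so a_4 = 4.
The remainder reaches 0 after 5 divisions, so the expansion has 5 partial quotients, read off in order.

[2; 2, 31, 1, 4]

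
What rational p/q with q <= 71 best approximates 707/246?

Expand x = 707/246 as a continued fraction with the Euclidean algorithm:
  707 = 2*246 + 215, so a_0 = 2.
  246 = 1*215 + 31, so a_1 = 1.
  215 = 6*31 + 29, so a_2 = 6.
  31 = 1*29 + 2, so a_3 = 1.
  29 = 14*2 + 1, so a_4 = 14.
  2 = 2*1 + 0, so a_5 = 2.
so x = [2; 1, 6, 1, 14, 2].
Convergents (p_i = a_i*p_{i-1} + p_{i-2}, q_i = a_i*q_{i-1} + q_{i-2} with p_{-2}=0, p_{-1}=1, q_{-2}=1, q_{-1}=0), until the denominator exceeds 71:
  i=0: a_0=2, p_0 = 2*1 + 0 = 2, q_0 = 2*0 + 1 = 1.
  i=1: a_1=1, p_1 = 1*2 + 1 = 3, q_1 = 1*1 + 0 = 1.
  i=2: a_2=6, p_2 = 6*3 + 2 = 20, q_2 = 6*1 + 1 = 7.
  i=3: a_3=1, p_3 = 1*20 + 3 = 23, q_3 = 1*7 + 1 = 8.
  i=4: a_4=14, p_4 = 14*23 + 20 = 342, q_4 = 14*8 + 7 = 119.
q_4 = 119 > 71, so the last convergent with denominator <= 71 is p_3/q_3 = 23/8.
The closest fraction with denominator <= 71 is either p_3/q_3 or the intermediate fraction (k*p_3 + p_2)/(k*q_3 + q_2) with the largest k >= 1 whose denominator stays <= 71; these approach x as k grows, and every other convergent or intermediate fraction in range is farther away.
Largest k: floor((71 - q_2)/q_3) = floor((71 - 7)/8) = 8.
That gives (8*23 + 20)/(8*8 + 7) = 204/71.
Compare the errors: |x - 23/8| = |707*8 - 23*246|/(246*8) = 2/1968, and |x - 204/71| = |707*71 - 204*246|/(246*71) = 13/17466.
Cross-multiplying, 13*1968 = 25584 < 34932 = 2*17466, so 13/17466 is smaller: the intermediate fraction 204/71 is closer to x than 23/8.

204/71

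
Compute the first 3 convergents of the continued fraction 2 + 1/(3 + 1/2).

Using the convergent recurrence p_i = a_i*p_{i-1} + p_{i-2}, q_i = a_i*q_{i-1} + q_{i-2} with p_{-2}=0, p_{-1}=1, q_{-2}=1, q_{-1}=0:
  i=0: a_0=2, p_0 = 2*1 + 0 = 2, q_0 = 2*0 + 1 = 1.
  i=1: a_1=3, p_1 = 3*2 + 1 = 7, q_1 = 3*1 + 0 = 3.
  i=2: a_2=2, p_2 = 2*7 + 2 = 16, q_2 = 2*3 + 1 = 7.

2/1, 7/3, 16/7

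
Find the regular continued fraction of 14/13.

[1; 13]

Run the Euclidean algorithm on 14 and 13; the successive quotients are the partial quotients a_0, a_1, ... (each step inverts the fractional part left over by the previous one):
  14 = 1*13 + 1, so a_0 = 1.
  13 = 13*1 + 0, so a_1 = 13.
The remainder reaches 0 after 2 divisions, so the expansion has 2 partial quotients, read off in order.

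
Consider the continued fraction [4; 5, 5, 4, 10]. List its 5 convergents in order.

Using the convergent recurrence p_i = a_i*p_{i-1} + p_{i-2}, q_i = a_i*q_{i-1} + q_{i-2} with p_{-2}=0, p_{-1}=1, q_{-2}=1, q_{-1}=0:
  i=0: a_0=4, p_0 = 4*1 + 0 = 4, q_0 = 4*0 + 1 = 1.
  i=1: a_1=5, p_1 = 5*4 + 1 = 21, q_1 = 5*1 + 0 = 5.
  i=2: a_2=5, p_2 = 5*21 + 4 = 109, q_2 = 5*5 + 1 = 26.
  i=3: a_3=4, p_3 = 4*109 + 21 = 457, q_3 = 4*26 + 5 = 109.
  i=4: a_4=10, p_4 = 10*457 + 109 = 4679, q_4 = 10*109 + 26 = 1116.

4/1, 21/5, 109/26, 457/109, 4679/1116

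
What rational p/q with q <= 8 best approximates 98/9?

87/8

Expand x = 98/9 as a continued fraction with the Euclidean algorithm:
  98 = 10*9 + 8, so a_0 = 10.
  9 = 1*8 + 1, so a_1 = 1.
  8 = 8*1 + 0, so a_2 = 8.
so x = [10; 1, 8].
Convergents (p_i = a_i*p_{i-1} + p_{i-2}, q_i = a_i*q_{i-1} + q_{i-2} with p_{-2}=0, p_{-1}=1, q_{-2}=1, q_{-1}=0), until the denominator exceeds 8:
  i=0: a_0=10, p_0 = 10*1 + 0 = 10, q_0 = 10*0 + 1 = 1.
  i=1: a_1=1, p_1 = 1*10 + 1 = 11, q_1 = 1*1 + 0 = 1.
  i=2: a_2=8, p_2 = 8*11 + 10 = 98, q_2 = 8*1 + 1 = 9.
q_2 = 9 > 8, so the last convergent with denominator <= 8 is p_1/q_1 = 11/1.
The closest fraction with denominator <= 8 is either p_1/q_1 or the intermediate fraction (k*p_1 + p_0)/(k*q_1 + q_0) with the largest k >= 1 whose denominator stays <= 8; these approach x as k grows, and every other convergent or intermediate fraction in range is farther away.
Largest k: floor((8 - q_0)/q_1) = floor((8 - 1)/1) = 7.
That gives (7*11 + 10)/(7*1 + 1) = 87/8.
Compare the errors: |x - 11/1| = |98*1 - 11*9|/(9*1) = 1/9, and |x - 87/8| = |98*8 - 87*9|/(9*8) = 1/72.
Cross-multiplying, 1*9 = 9 < 72 = 1*72, so 1/72 is smaller: the intermediate fraction 87/8 is closer to x than 11/1.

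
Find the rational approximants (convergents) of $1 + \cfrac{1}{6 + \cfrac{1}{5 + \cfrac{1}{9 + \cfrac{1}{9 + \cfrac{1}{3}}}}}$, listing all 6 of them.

1/1, 7/6, 36/31, 331/285, 3015/2596, 9376/8073

Using the convergent recurrence p_i = a_i*p_{i-1} + p_{i-2}, q_i = a_i*q_{i-1} + q_{i-2} with p_{-2}=0, p_{-1}=1, q_{-2}=1, q_{-1}=0:
  i=0: a_0=1, p_0 = 1*1 + 0 = 1, q_0 = 1*0 + 1 = 1.
  i=1: a_1=6, p_1 = 6*1 + 1 = 7, q_1 = 6*1 + 0 = 6.
  i=2: a_2=5, p_2 = 5*7 + 1 = 36, q_2 = 5*6 + 1 = 31.
  i=3: a_3=9, p_3 = 9*36 + 7 = 331, q_3 = 9*31 + 6 = 285.
  i=4: a_4=9, p_4 = 9*331 + 36 = 3015, q_4 = 9*285 + 31 = 2596.
  i=5: a_5=3, p_5 = 3*3015 + 331 = 9376, q_5 = 3*2596 + 285 = 8073.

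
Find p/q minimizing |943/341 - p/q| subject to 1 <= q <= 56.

Expand x = 943/341 as a continued fraction with the Euclidean algorithm:
  943 = 2*341 + 261, so a_0 = 2.
  341 = 1*261 + 80, so a_1 = 1.
  261 = 3*80 + 21, so a_2 = 3.
  80 = 3*21 + 17, so a_3 = 3.
  21 = 1*17 + 4, so a_4 = 1.
  17 = 4*4 + 1, so a_5 = 4.
  4 = 4*1 + 0, so a_6 = 4.
so x = [2; 1, 3, 3, 1, 4, 4].
Convergents (p_i = a_i*p_{i-1} + p_{i-2}, q_i = a_i*q_{i-1} + q_{i-2} with p_{-2}=0, p_{-1}=1, q_{-2}=1, q_{-1}=0), until the denominator exceeds 56:
  i=0: a_0=2, p_0 = 2*1 + 0 = 2, q_0 = 2*0 + 1 = 1.
  i=1: a_1=1, p_1 = 1*2 + 1 = 3, q_1 = 1*1 + 0 = 1.
  i=2: a_2=3, p_2 = 3*3 + 2 = 11, q_2 = 3*1 + 1 = 4.
  i=3: a_3=3, p_3 = 3*11 + 3 = 36, q_3 = 3*4 + 1 = 13.
  i=4: a_4=1, p_4 = 1*36 + 11 = 47, q_4 = 1*13 + 4 = 17.
  i=5: a_5=4, p_5 = 4*47 + 36 = 224, q_5 = 4*17 + 13 = 81.
q_5 = 81 > 56, so the last convergent with denominator <= 56 is p_4/q_4 = 47/17.
The closest fraction with denominator <= 56 is either p_4/q_4 or the intermediate fraction (k*p_4 + p_3)/(k*q_4 + q_3) with the largest k >= 1 whose denominator stays <= 56; these approach x as k grows, and every other convergent or intermediate fraction in range is farther away.
Largest k: floor((56 - q_3)/q_4) = floor((56 - 13)/17) = 2.
That gives (2*47 + 36)/(2*17 + 13) = 130/47.
Compare the errors: |x - 47/17| = |943*17 - 47*341|/(341*17) = 4/5797, and |x - 130/47| = |943*47 - 130*341|/(341*47) = 9/16027.
Cross-multiplying, 9*5797 = 52173 < 64108 = 4*16027, so 9/16027 is smaller: the intermediate fraction 130/47 is closer to x than 47/17.

130/47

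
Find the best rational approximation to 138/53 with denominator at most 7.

Expand x = 138/53 as a continued fraction with the Euclidean algorithm:
  138 = 2*53 + 32, so a_0 = 2.
  53 = 1*32 + 21, so a_1 = 1.
  32 = 1*21 + 11, so a_2 = 1.
  21 = 1*11 + 10, so a_3 = 1.
  11 = 1*10 + 1, so a_4 = 1.
  10 = 10*1 + 0, so a_5 = 10.
so x = [2; 1, 1, 1, 1, 10].
Convergents (p_i = a_i*p_{i-1} + p_{i-2}, q_i = a_i*q_{i-1} + q_{i-2} with p_{-2}=0, p_{-1}=1, q_{-2}=1, q_{-1}=0), until the denominator exceeds 7:
  i=0: a_0=2, p_0 = 2*1 + 0 = 2, q_0 = 2*0 + 1 = 1.
  i=1: a_1=1, p_1 = 1*2 + 1 = 3, q_1 = 1*1 + 0 = 1.
  i=2: a_2=1, p_2 = 1*3 + 2 = 5, q_2 = 1*1 + 1 = 2.
  i=3: a_3=1, p_3 = 1*5 + 3 = 8, q_3 = 1*2 + 1 = 3.
  i=4: a_4=1, p_4 = 1*8 + 5 = 13, q_4 = 1*3 + 2 = 5.
  i=5: a_5=10, p_5 = 10*13 + 8 = 138, q_5 = 10*5 + 3 = 53.
q_5 = 53 > 7, so the last convergent with denominator <= 7 is p_4/q_4 = 13/5.
The closest fraction with denominator <= 7 is either p_4/q_4 or the intermediate fraction (k*p_4 + p_3)/(k*q_4 + q_3) with the largest k >= 1 whose denominator stays <= 7; these approach x as k grows, and every other convergent or intermediate fraction in range is farther away.
Largest k: floor((7 - q_3)/q_4) = floor((7 - 3)/5) = 0.
Since k = 0, no intermediate fraction beyond p_4/q_4 has denominator <= 7, so the convergent 13/5 is the closest (its error is |138*5 - 13*53|/(53*5) = 1/265).

13/5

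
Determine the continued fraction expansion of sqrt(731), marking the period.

[27; (27, 54)]

Write x_i = (sqrt(731) + m_i)/d_i with (m_0, d_0) = (0, 1). a_0 = floor(sqrt(731)) = 27, since 27^2 = 729 <= 731 < 784 = 28^2.
Iterate m_{i+1} = d_i*a_i - m_i, d_{i+1} = (731 - m_{i+1}^2)/d_i, a_{i+1} = floor((a_0 + m_{i+1})/d_{i+1}):
  m_1 = 1*27 - 0 = 27, d_1 = (731 - 27^2)/1 = 2/1 = 2, a_1 = floor((27 + 27)/2) = 27.
  m_2 = 2*27 - 27 = 27, d_2 = (731 - 27^2)/2 = 2/2 = 1, a_2 = floor((27 + 27)/1) = 54.
  m_3 = 1*54 - 27 = 27, d_3 = (731 - 27^2)/1 = 2/1 = 2: (m_3, d_3) = (m_1, d_1) = (27, 2), so from here the quotients repeat a_1, a_2; the period length is 2.
Hence the expansion of sqrt(731) is a_0 = 27 followed by the repeating block 27, 54 (period 2).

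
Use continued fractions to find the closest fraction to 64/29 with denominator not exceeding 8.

11/5

Expand x = 64/29 as a continued fraction with the Euclidean algorithm:
  64 = 2*29 + 6, so a_0 = 2.
  29 = 4*6 + 5, so a_1 = 4.
  6 = 1*5 + 1, so a_2 = 1.
  5 = 5*1 + 0, so a_3 = 5.
so x = [2; 4, 1, 5].
Convergents (p_i = a_i*p_{i-1} + p_{i-2}, q_i = a_i*q_{i-1} + q_{i-2} with p_{-2}=0, p_{-1}=1, q_{-2}=1, q_{-1}=0), until the denominator exceeds 8:
  i=0: a_0=2, p_0 = 2*1 + 0 = 2, q_0 = 2*0 + 1 = 1.
  i=1: a_1=4, p_1 = 4*2 + 1 = 9, q_1 = 4*1 + 0 = 4.
  i=2: a_2=1, p_2 = 1*9 + 2 = 11, q_2 = 1*4 + 1 = 5.
  i=3: a_3=5, p_3 = 5*11 + 9 = 64, q_3 = 5*5 + 4 = 29.
q_3 = 29 > 8, so the last convergent with denominator <= 8 is p_2/q_2 = 11/5.
The closest fraction with denominator <= 8 is either p_2/q_2 or the intermediate fraction (k*p_2 + p_1)/(k*q_2 + q_1) with the largest k >= 1 whose denominator stays <= 8; these approach x as k grows, and every other convergent or intermediate fraction in range is farther away.
Largest k: floor((8 - q_1)/q_2) = floor((8 - 4)/5) = 0.
Since k = 0, no intermediate fraction beyond p_2/q_2 has denominator <= 8, so the convergent 11/5 is the closest (its error is |64*5 - 11*29|/(29*5) = 1/145).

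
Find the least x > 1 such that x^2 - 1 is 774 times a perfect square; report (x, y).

(x, y) = (10405, 374)

First expand sqrt(774) as a continued fraction. With x_i = (sqrt(774) + m_i)/d_i and (m_0, d_0) = (0, 1): a_0 = floor(sqrt(774)) = 27, since 27^2 = 729 <= 774 < 784 = 28^2.
Iterate m_{i+1} = d_i*a_i - m_i, d_{i+1} = (774 - m_{i+1}^2)/d_i, a_{i+1} = floor((a_0 + m_{i+1})/d_{i+1}):
  m_1 = 1*27 - 0 = 27, d_1 = (774 - 27^2)/1 = 45/1 = 45, a_1 = floor((27 + 27)/45) = 1.
  m_2 = 45*1 - 27 = 18, d_2 = (774 - 18^2)/45 = 450/45 = 10, a_2 = floor((27 + 18)/10) = 4.
  m_3 = 10*4 - 18 = 22, d_3 = (774 - 22^2)/10 = 290/10 = 29, a_3 = floor((27 + 22)/29) = 1.
  m_4 = 29*1 - 22 = 7, d_4 = (774 - 7^2)/29 = 725/29 = 25, a_4 = floor((27 + 7)/25) = 1.
  m_5 = 25*1 - 7 = 18, d_5 = (774 - 18^2)/25 = 450/25 = 18, a_5 = floor((27 + 18)/18) = 2.
  m_6 = 18*2 - 18 = 18, d_6 = (774 - 18^2)/18 = 450/18 = 25, a_6 = floor((27 + 18)/25) = 1.
  m_7 = 25*1 - 18 = 7, d_7 = (774 - 7^2)/25 = 725/25 = 29, a_7 = floor((27 + 7)/29) = 1.
  m_8 = 29*1 - 7 = 22, d_8 = (774 - 22^2)/29 = 290/29 = 10, a_8 = floor((27 + 22)/10) = 4.
  m_9 = 10*4 - 22 = 18, d_9 = (774 - 18^2)/10 = 450/10 = 45, a_9 = floor((27 + 18)/45) = 1.
  m_10 = 45*1 - 18 = 27, d_10 = (774 - 27^2)/45 = 45/45 = 1, a_10 = floor((27 + 27)/1) = 54.
  m_11 = 1*54 - 27 = 27, d_11 = (774 - 27^2)/1 = 45/1 = 45: (m_11, d_11) = (m_1, d_1) = (27, 45), so from here the quotients repeat a_1, ..., a_10; the period length is 10.
So sqrt(774) = [27; (1, 4, 1, 1, 2, 1, 1, 4, 1, 54)] with period length k = 10.
k is even, so the fundamental solution of x^2 - 774y^2 = 1 is (p_{k-1}, q_{k-1}) = (p_9, q_9); compute convergents through index 9.
Convergents (p_i = a_i*p_{i-1} + p_{i-2}, q_i = a_i*q_{i-1} + q_{i-2} with p_{-2}=0, p_{-1}=1, q_{-2}=1, q_{-1}=0):
  i=0: a_0=27, p_0 = 27*1 + 0 = 27, q_0 = 27*0 + 1 = 1.
  i=1: a_1=1, p_1 = 1*27 + 1 = 28, q_1 = 1*1 + 0 = 1.
  i=2: a_2=4, p_2 = 4*28 + 27 = 139, q_2 = 4*1 + 1 = 5.
  i=3: a_3=1, p_3 = 1*139 + 28 = 167, q_3 = 1*5 + 1 = 6.
  i=4: a_4=1, p_4 = 1*167 + 139 = 306, q_4 = 1*6 + 5 = 11.
  i=5: a_5=2, p_5 = 2*306 + 167 = 779, q_5 = 2*11 + 6 = 28.
  i=6: a_6=1, p_6 = 1*779 + 306 = 1085, q_6 = 1*28 + 11 = 39.
  i=7: a_7=1, p_7 = 1*1085 + 779 = 1864, q_7 = 1*39 + 28 = 67.
  i=8: a_8=4, p_8 = 4*1864 + 1085 = 8541, q_8 = 4*67 + 39 = 307.
  i=9: a_9=1, p_9 = 1*8541 + 1864 = 10405, q_9 = 1*307 + 67 = 374.
Check: 10405^2 - 774*374^2 = 108264025 - 108264024 = 1, so (x, y) = (10405, 374) solves the equation, and by the theorem it is the least positive solution.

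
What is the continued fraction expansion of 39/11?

[3; 1, 1, 5]

Run the Euclidean algorithm on 39 and 11; the successive quotients are the partial quotients a_0, a_1, ... (each step inverts the fractional part left over by the previous one):
  39 = 3*11 + 6, so a_0 = 3.
  11 = 1*6 + 5, so a_1 = 1.
  6 = 1*5 + 1, so a_2 = 1.
  5 = 5*1 + 0, so a_3 = 5.
The remainder reaches 0 after 4 divisions, so the expansion has 4 partial quotients, read off in order.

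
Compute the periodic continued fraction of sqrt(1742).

Write x_i = (sqrt(1742) + m_i)/d_i with (m_0, d_0) = (0, 1). a_0 = floor(sqrt(1742)) = 41, since 41^2 = 1681 <= 1742 < 1764 = 42^2.
Iterate m_{i+1} = d_i*a_i - m_i, d_{i+1} = (1742 - m_{i+1}^2)/d_i, a_{i+1} = floor((a_0 + m_{i+1})/d_{i+1}):
  m_1 = 1*41 - 0 = 41, d_1 = (1742 - 41^2)/1 = 61/1 = 61, a_1 = floor((41 + 41)/61) = 1.
  m_2 = 61*1 - 41 = 20, d_2 = (1742 - 20^2)/61 = 1342/61 = 22, a_2 = floor((41 + 20)/22) = 2.
  m_3 = 22*2 - 20 = 24, d_3 = (1742 - 24^2)/22 = 1166/22 = 53, a_3 = floor((41 + 24)/53) = 1.
  m_4 = 53*1 - 24 = 29, d_4 = (1742 - 29^2)/53 = 901/53 = 17, a_4 = floor((41 + 29)/17) = 4.
  m_5 = 17*4 - 29 = 39, d_5 = (1742 - 39^2)/17 = 221/17 = 13, a_5 = floor((41 + 39)/13) = 6.
  m_6 = 13*6 - 39 = 39, d_6 = (1742 - 39^2)/13 = 221/13 = 17, a_6 = floor((41 + 39)/17) = 4.
  m_7 = 17*4 - 39 = 29, d_7 = (1742 - 29^2)/17 = 901/17 = 53, a_7 = floor((41 + 29)/53) = 1.
  m_8 = 53*1 - 29 = 24, d_8 = (1742 - 24^2)/53 = 1166/53 = 22, a_8 = floor((41 + 24)/22) = 2.
  m_9 = 22*2 - 24 = 20, d_9 = (1742 - 20^2)/22 = 1342/22 = 61, a_9 = floor((41 + 20)/61) = 1.
  m_10 = 61*1 - 20 = 41, d_10 = (1742 - 41^2)/61 = 61/61 = 1, a_10 = floor((41 + 41)/1) = 82.
  m_11 = 1*82 - 41 = 41, d_11 = (1742 - 41^2)/1 = 61/1 = 61: (m_11, d_11) = (m_1, d_1) = (41, 61), so from here the quotients repeat a_1, ..., a_10; the period length is 10.
Hence the expansion of sqrt(1742) is a_0 = 41 followed by the repeating block 1, 2, 1, 4, 6, 4, 1, 2, 1, 82 (period 10).

[41; (1, 2, 1, 4, 6, 4, 1, 2, 1, 82)]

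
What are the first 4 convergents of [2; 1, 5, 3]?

2/1, 3/1, 17/6, 54/19

Using the convergent recurrence p_i = a_i*p_{i-1} + p_{i-2}, q_i = a_i*q_{i-1} + q_{i-2} with p_{-2}=0, p_{-1}=1, q_{-2}=1, q_{-1}=0:
  i=0: a_0=2, p_0 = 2*1 + 0 = 2, q_0 = 2*0 + 1 = 1.
  i=1: a_1=1, p_1 = 1*2 + 1 = 3, q_1 = 1*1 + 0 = 1.
  i=2: a_2=5, p_2 = 5*3 + 2 = 17, q_2 = 5*1 + 1 = 6.
  i=3: a_3=3, p_3 = 3*17 + 3 = 54, q_3 = 3*6 + 1 = 19.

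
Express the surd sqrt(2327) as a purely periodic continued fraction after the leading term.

Write x_i = (sqrt(2327) + m_i)/d_i with (m_0, d_0) = (0, 1). a_0 = floor(sqrt(2327)) = 48, since 48^2 = 2304 <= 2327 < 2401 = 49^2.
Iterate m_{i+1} = d_i*a_i - m_i, d_{i+1} = (2327 - m_{i+1}^2)/d_i, a_{i+1} = floor((a_0 + m_{i+1})/d_{i+1}):
  m_1 = 1*48 - 0 = 48, d_1 = (2327 - 48^2)/1 = 23/1 = 23, a_1 = floor((48 + 48)/23) = 4.
  m_2 = 23*4 - 48 = 44, d_2 = (2327 - 44^2)/23 = 391/23 = 17, a_2 = floor((48 + 44)/17) = 5.
  m_3 = 17*5 - 44 = 41, d_3 = (2327 - 41^2)/17 = 646/17 = 38, a_3 = floor((48 + 41)/38) = 2.
  m_4 = 38*2 - 41 = 35, d_4 = (2327 - 35^2)/38 = 1102/38 = 29, a_4 = floor((48 + 35)/29) = 2.
  m_5 = 29*2 - 35 = 23, d_5 = (2327 - 23^2)/29 = 1798/29 = 62, a_5 = floor((48 + 23)/62) = 1.
  m_6 = 62*1 - 23 = 39, d_6 = (2327 - 39^2)/62 = 806/62 = 13, a_6 = floor((48 + 39)/13) = 6.
  m_7 = 13*6 - 39 = 39, d_7 = (2327 - 39^2)/13 = 806/13 = 62, a_7 = floor((48 + 39)/62) = 1.
  m_8 = 62*1 - 39 = 23, d_8 = (2327 - 23^2)/62 = 1798/62 = 29, a_8 = floor((48 + 23)/29) = 2.
  m_9 = 29*2 - 23 = 35, d_9 = (2327 - 35^2)/29 = 1102/29 = 38, a_9 = floor((48 + 35)/38) = 2.
  m_10 = 38*2 - 35 = 41, d_10 = (2327 - 41^2)/38 = 646/38 = 17, a_10 = floor((48 + 41)/17) = 5.
  m_11 = 17*5 - 41 = 44, d_11 = (2327 - 44^2)/17 = 391/17 = 23, a_11 = floor((48 + 44)/23) = 4.
  m_12 = 23*4 - 44 = 48, d_12 = (2327 - 48^2)/23 = 23/23 = 1, a_12 = floor((48 + 48)/1) = 96.
  m_13 = 1*96 - 48 = 48, d_13 = (2327 - 48^2)/1 = 23/1 = 23: (m_13, d_13) = (m_1, d_1) = (48, 23), so from here the quotients repeat a_1, ..., a_12; the period length is 12.
Hence the expansion of sqrt(2327) is a_0 = 48 followed by the repeating block 4, 5, 2, 2, 1, 6, 1, 2, 2, 5, 4, 96 (period 12).

[48; (4, 5, 2, 2, 1, 6, 1, 2, 2, 5, 4, 96)]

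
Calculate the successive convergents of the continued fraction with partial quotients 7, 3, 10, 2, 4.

7/1, 22/3, 227/31, 476/65, 2131/291

Using the convergent recurrence p_i = a_i*p_{i-1} + p_{i-2}, q_i = a_i*q_{i-1} + q_{i-2} with p_{-2}=0, p_{-1}=1, q_{-2}=1, q_{-1}=0:
  i=0: a_0=7, p_0 = 7*1 + 0 = 7, q_0 = 7*0 + 1 = 1.
  i=1: a_1=3, p_1 = 3*7 + 1 = 22, q_1 = 3*1 + 0 = 3.
  i=2: a_2=10, p_2 = 10*22 + 7 = 227, q_2 = 10*3 + 1 = 31.
  i=3: a_3=2, p_3 = 2*227 + 22 = 476, q_3 = 2*31 + 3 = 65.
  i=4: a_4=4, p_4 = 4*476 + 227 = 2131, q_4 = 4*65 + 31 = 291.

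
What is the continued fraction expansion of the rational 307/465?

Run the Euclidean algorithm on 307 and 465; the successive quotients are the partial quotients a_0, a_1, ... (each step inverts the fractional part left over by the previous one):
  307 = 0*465 + 307, so a_0 = 0.
  465 = 1*307 + 158, so a_1 = 1.
  307 = 1*158 + 149, so a_2 = 1.
  158 = 1*149 + 9, so a_3 = 1.
  149 = 16*9 + 5, so a_4 = 16.
  9 = 1*5 + 4, so a_5 = 1.
  5 = 1*4 + 1, so a_6 = 1.
  4 = 4*1 + 0, so a_7 = 4.
The remainder reaches 0 after 8 divisions, so the expansion has 8 partial quotients, read off in order.

[0; 1, 1, 1, 16, 1, 1, 4]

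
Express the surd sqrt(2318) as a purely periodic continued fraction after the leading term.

[48; (6, 1, 6, 1, 1, 4, 1, 1, 6, 1, 6, 96)]

Write x_i = (sqrt(2318) + m_i)/d_i with (m_0, d_0) = (0, 1). a_0 = floor(sqrt(2318)) = 48, since 48^2 = 2304 <= 2318 < 2401 = 49^2.
Iterate m_{i+1} = d_i*a_i - m_i, d_{i+1} = (2318 - m_{i+1}^2)/d_i, a_{i+1} = floor((a_0 + m_{i+1})/d_{i+1}):
  m_1 = 1*48 - 0 = 48, d_1 = (2318 - 48^2)/1 = 14/1 = 14, a_1 = floor((48 + 48)/14) = 6.
  m_2 = 14*6 - 48 = 36, d_2 = (2318 - 36^2)/14 = 1022/14 = 73, a_2 = floor((48 + 36)/73) = 1.
  m_3 = 73*1 - 36 = 37, d_3 = (2318 - 37^2)/73 = 949/73 = 13, a_3 = floor((48 + 37)/13) = 6.
  m_4 = 13*6 - 37 = 41, d_4 = (2318 - 41^2)/13 = 637/13 = 49, a_4 = floor((48 + 41)/49) = 1.
  m_5 = 49*1 - 41 = 8, d_5 = (2318 - 8^2)/49 = 2254/49 = 46, a_5 = floor((48 + 8)/46) = 1.
  m_6 = 46*1 - 8 = 38, d_6 = (2318 - 38^2)/46 = 874/46 = 19, a_6 = floor((48 + 38)/19) = 4.
  m_7 = 19*4 - 38 = 38, d_7 = (2318 - 38^2)/19 = 874/19 = 46, a_7 = floor((48 + 38)/46) = 1.
  m_8 = 46*1 - 38 = 8, d_8 = (2318 - 8^2)/46 = 2254/46 = 49, a_8 = floor((48 + 8)/49) = 1.
  m_9 = 49*1 - 8 = 41, d_9 = (2318 - 41^2)/49 = 637/49 = 13, a_9 = floor((48 + 41)/13) = 6.
  m_10 = 13*6 - 41 = 37, d_10 = (2318 - 37^2)/13 = 949/13 = 73, a_10 = floor((48 + 37)/73) = 1.
  m_11 = 73*1 - 37 = 36, d_11 = (2318 - 36^2)/73 = 1022/73 = 14, a_11 = floor((48 + 36)/14) = 6.
  m_12 = 14*6 - 36 = 48, d_12 = (2318 - 48^2)/14 = 14/14 = 1, a_12 = floor((48 + 48)/1) = 96.
  m_13 = 1*96 - 48 = 48, d_13 = (2318 - 48^2)/1 = 14/1 = 14: (m_13, d_13) = (m_1, d_1) = (48, 14), so from here the quotients repeat a_1, ..., a_12; the period length is 12.
Hence the expansion of sqrt(2318) is a_0 = 48 followed by the repeating block 6, 1, 6, 1, 1, 4, 1, 1, 6, 1, 6, 96 (period 12).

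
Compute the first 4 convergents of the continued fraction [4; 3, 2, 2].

Using the convergent recurrence p_i = a_i*p_{i-1} + p_{i-2}, q_i = a_i*q_{i-1} + q_{i-2} with p_{-2}=0, p_{-1}=1, q_{-2}=1, q_{-1}=0:
  i=0: a_0=4, p_0 = 4*1 + 0 = 4, q_0 = 4*0 + 1 = 1.
  i=1: a_1=3, p_1 = 3*4 + 1 = 13, q_1 = 3*1 + 0 = 3.
  i=2: a_2=2, p_2 = 2*13 + 4 = 30, q_2 = 2*3 + 1 = 7.
  i=3: a_3=2, p_3 = 2*30 + 13 = 73, q_3 = 2*7 + 3 = 17.

4/1, 13/3, 30/7, 73/17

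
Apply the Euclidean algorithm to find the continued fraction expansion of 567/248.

[2; 3, 2, 35]

Run the Euclidean algorithm on 567 and 248; the successive quotients are the partial quotients a_0, a_1, ... (each step inverts the fractional part left over by the previous one):
  567 = 2*248 + 71, so a_0 = 2.
  248 = 3*71 + 35, so a_1 = 3.
  71 = 2*35 + 1, so a_2 = 2.
  35 = 35*1 + 0, so a_3 = 35.
The remainder reaches 0 after 4 divisions, so the expansion has 4 partial quotients, read off in order.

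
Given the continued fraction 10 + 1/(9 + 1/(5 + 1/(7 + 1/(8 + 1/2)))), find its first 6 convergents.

10/1, 91/9, 465/46, 3346/331, 27233/2694, 57812/5719

Using the convergent recurrence p_i = a_i*p_{i-1} + p_{i-2}, q_i = a_i*q_{i-1} + q_{i-2} with p_{-2}=0, p_{-1}=1, q_{-2}=1, q_{-1}=0:
  i=0: a_0=10, p_0 = 10*1 + 0 = 10, q_0 = 10*0 + 1 = 1.
  i=1: a_1=9, p_1 = 9*10 + 1 = 91, q_1 = 9*1 + 0 = 9.
  i=2: a_2=5, p_2 = 5*91 + 10 = 465, q_2 = 5*9 + 1 = 46.
  i=3: a_3=7, p_3 = 7*465 + 91 = 3346, q_3 = 7*46 + 9 = 331.
  i=4: a_4=8, p_4 = 8*3346 + 465 = 27233, q_4 = 8*331 + 46 = 2694.
  i=5: a_5=2, p_5 = 2*27233 + 3346 = 57812, q_5 = 2*2694 + 331 = 5719.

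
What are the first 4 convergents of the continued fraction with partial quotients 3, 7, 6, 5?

3/1, 22/7, 135/43, 697/222

Using the convergent recurrence p_i = a_i*p_{i-1} + p_{i-2}, q_i = a_i*q_{i-1} + q_{i-2} with p_{-2}=0, p_{-1}=1, q_{-2}=1, q_{-1}=0:
  i=0: a_0=3, p_0 = 3*1 + 0 = 3, q_0 = 3*0 + 1 = 1.
  i=1: a_1=7, p_1 = 7*3 + 1 = 22, q_1 = 7*1 + 0 = 7.
  i=2: a_2=6, p_2 = 6*22 + 3 = 135, q_2 = 6*7 + 1 = 43.
  i=3: a_3=5, p_3 = 5*135 + 22 = 697, q_3 = 5*43 + 7 = 222.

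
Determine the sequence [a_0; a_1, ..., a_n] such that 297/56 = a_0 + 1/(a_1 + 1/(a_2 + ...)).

Run the Euclidean algorithm on 297 and 56; the successive quotients are the partial quotients a_0, a_1, ... (each step inverts the fractional part left over by the previous one):
  297 = 5*56 + 17, so a_0 = 5.
  56 = 3*17 + 5, so a_1 = 3.
  17 = 3*5 + 2, so a_2 = 3.
  5 = 2*2 + 1, so a_3 = 2.
  2 = 2*1 + 0, so a_4 = 2.
The remainder reaches 0 after 5 divisions, so the expansion has 5 partial quotients, read off in order.

[5; 3, 3, 2, 2]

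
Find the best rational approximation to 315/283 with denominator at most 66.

Expand x = 315/283 as a continued fraction with the Euclidean algorithm:
  315 = 1*283 + 32, so a_0 = 1.
  283 = 8*32 + 27, so a_1 = 8.
  32 = 1*27 + 5, so a_2 = 1.
  27 = 5*5 + 2, so a_3 = 5.
  5 = 2*2 + 1, so a_4 = 2.
  2 = 2*1 + 0, so a_5 = 2.
so x = [1; 8, 1, 5, 2, 2].
Convergents (p_i = a_i*p_{i-1} + p_{i-2}, q_i = a_i*q_{i-1} + q_{i-2} with p_{-2}=0, p_{-1}=1, q_{-2}=1, q_{-1}=0), until the denominator exceeds 66:
  i=0: a_0=1, p_0 = 1*1 + 0 = 1, q_0 = 1*0 + 1 = 1.
  i=1: a_1=8, p_1 = 8*1 + 1 = 9, q_1 = 8*1 + 0 = 8.
  i=2: a_2=1, p_2 = 1*9 + 1 = 10, q_2 = 1*8 + 1 = 9.
  i=3: a_3=5, p_3 = 5*10 + 9 = 59, q_3 = 5*9 + 8 = 53.
  i=4: a_4=2, p_4 = 2*59 + 10 = 128, q_4 = 2*53 + 9 = 115.
q_4 = 115 > 66, so the last convergent with denominator <= 66 is p_3/q_3 = 59/53.
The closest fraction with denominator <= 66 is either p_3/q_3 or the intermediate fraction (k*p_3 + p_2)/(k*q_3 + q_2) with the largest k >= 1 whose denominator stays <= 66; these approach x as k grows, and every other convergent or intermediate fraction in range is farther away.
Largest k: floor((66 - q_2)/q_3) = floor((66 - 9)/53) = 1.
That gives (1*59 + 10)/(1*53 + 9) = 69/62.
Compare the errors: |x - 59/53| = |315*53 - 59*283|/(283*53) = 2/14999, and |x - 69/62| = |315*62 - 69*283|/(283*62) = 3/17546.
Cross-multiplying, 2*17546 = 35092 < 44997 = 3*14999, so 2/14999 is smaller: the convergent 59/53 is closer to x than 69/62.

59/53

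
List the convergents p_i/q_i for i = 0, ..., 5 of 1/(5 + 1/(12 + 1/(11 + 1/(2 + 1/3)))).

0/1, 1/5, 12/61, 133/676, 278/1413, 967/4915

Using the convergent recurrence p_i = a_i*p_{i-1} + p_{i-2}, q_i = a_i*q_{i-1} + q_{i-2} with p_{-2}=0, p_{-1}=1, q_{-2}=1, q_{-1}=0:
  i=0: a_0=0, p_0 = 0*1 + 0 = 0, q_0 = 0*0 + 1 = 1.
  i=1: a_1=5, p_1 = 5*0 + 1 = 1, q_1 = 5*1 + 0 = 5.
  i=2: a_2=12, p_2 = 12*1 + 0 = 12, q_2 = 12*5 + 1 = 61.
  i=3: a_3=11, p_3 = 11*12 + 1 = 133, q_3 = 11*61 + 5 = 676.
  i=4: a_4=2, p_4 = 2*133 + 12 = 278, q_4 = 2*676 + 61 = 1413.
  i=5: a_5=3, p_5 = 3*278 + 133 = 967, q_5 = 3*1413 + 676 = 4915.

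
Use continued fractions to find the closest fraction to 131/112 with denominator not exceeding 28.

7/6

Expand x = 131/112 as a continued fraction with the Euclidean algorithm:
  131 = 1*112 + 19, so a_0 = 1.
  112 = 5*19 + 17, so a_1 = 5.
  19 = 1*17 + 2, so a_2 = 1.
  17 = 8*2 + 1, so a_3 = 8.
  2 = 2*1 + 0, so a_4 = 2.
so x = [1; 5, 1, 8, 2].
Convergents (p_i = a_i*p_{i-1} + p_{i-2}, q_i = a_i*q_{i-1} + q_{i-2} with p_{-2}=0, p_{-1}=1, q_{-2}=1, q_{-1}=0), until the denominator exceeds 28:
  i=0: a_0=1, p_0 = 1*1 + 0 = 1, q_0 = 1*0 + 1 = 1.
  i=1: a_1=5, p_1 = 5*1 + 1 = 6, q_1 = 5*1 + 0 = 5.
  i=2: a_2=1, p_2 = 1*6 + 1 = 7, q_2 = 1*5 + 1 = 6.
  i=3: a_3=8, p_3 = 8*7 + 6 = 62, q_3 = 8*6 + 5 = 53.
q_3 = 53 > 28, so the last convergent with denominator <= 28 is p_2/q_2 = 7/6.
The closest fraction with denominator <= 28 is either p_2/q_2 or the intermediate fraction (k*p_2 + p_1)/(k*q_2 + q_1) with the largest k >= 1 whose denominator stays <= 28; these approach x as k grows, and every other convergent or intermediate fraction in range is farther away.
Largest k: floor((28 - q_1)/q_2) = floor((28 - 5)/6) = 3.
That gives (3*7 + 6)/(3*6 + 5) = 27/23.
Compare the errors: |x - 7/6| = |131*6 - 7*112|/(112*6) = 2/672, and |x - 27/23| = |131*23 - 27*112|/(112*23) = 11/2576.
Cross-multiplying, 2*2576 = 5152 < 7392 = 11*672, so 2/672 is smaller: the convergent 7/6 is closer to x than 27/23.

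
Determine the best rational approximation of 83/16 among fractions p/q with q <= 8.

Expand x = 83/16 as a continued fraction with the Euclidean algorithm:
  83 = 5*16 + 3, so a_0 = 5.
  16 = 5*3 + 1, so a_1 = 5.
  3 = 3*1 + 0, so a_2 = 3.
so x = [5; 5, 3].
Convergents (p_i = a_i*p_{i-1} + p_{i-2}, q_i = a_i*q_{i-1} + q_{i-2} with p_{-2}=0, p_{-1}=1, q_{-2}=1, q_{-1}=0), until the denominator exceeds 8:
  i=0: a_0=5, p_0 = 5*1 + 0 = 5, q_0 = 5*0 + 1 = 1.
  i=1: a_1=5, p_1 = 5*5 + 1 = 26, q_1 = 5*1 + 0 = 5.
  i=2: a_2=3, p_2 = 3*26 + 5 = 83, q_2 = 3*5 + 1 = 16.
q_2 = 16 > 8, so the last convergent with denominator <= 8 is p_1/q_1 = 26/5.
The closest fraction with denominator <= 8 is either p_1/q_1 or the intermediate fraction (k*p_1 + p_0)/(k*q_1 + q_0) with the largest k >= 1 whose denominator stays <= 8; these approach x as k grows, and every other convergent or intermediate fraction in range is farther away.
Largest k: floor((8 - q_0)/q_1) = floor((8 - 1)/5) = 1.
That gives (1*26 + 5)/(1*5 + 1) = 31/6.
Compare the errors: |x - 26/5| = |83*5 - 26*16|/(16*5) = 1/80, and |x - 31/6| = |83*6 - 31*16|/(16*6) = 2/96.
Cross-multiplying, 1*96 = 96 < 160 = 2*80, so 1/80 is smaller: the convergent 26/5 is closer to x than 31/6.

26/5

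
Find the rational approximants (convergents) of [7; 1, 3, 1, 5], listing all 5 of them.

Using the convergent recurrence p_i = a_i*p_{i-1} + p_{i-2}, q_i = a_i*q_{i-1} + q_{i-2} with p_{-2}=0, p_{-1}=1, q_{-2}=1, q_{-1}=0:
  i=0: a_0=7, p_0 = 7*1 + 0 = 7, q_0 = 7*0 + 1 = 1.
  i=1: a_1=1, p_1 = 1*7 + 1 = 8, q_1 = 1*1 + 0 = 1.
  i=2: a_2=3, p_2 = 3*8 + 7 = 31, q_2 = 3*1 + 1 = 4.
  i=3: a_3=1, p_3 = 1*31 + 8 = 39, q_3 = 1*4 + 1 = 5.
  i=4: a_4=5, p_4 = 5*39 + 31 = 226, q_4 = 5*5 + 4 = 29.

7/1, 8/1, 31/4, 39/5, 226/29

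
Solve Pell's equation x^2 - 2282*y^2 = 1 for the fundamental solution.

(x, y) = (3570351, 74740)

First expand sqrt(2282) as a continued fraction. With x_i = (sqrt(2282) + m_i)/d_i and (m_0, d_0) = (0, 1): a_0 = floor(sqrt(2282)) = 47, since 47^2 = 2209 <= 2282 < 2304 = 48^2.
Iterate m_{i+1} = d_i*a_i - m_i, d_{i+1} = (2282 - m_{i+1}^2)/d_i, a_{i+1} = floor((a_0 + m_{i+1})/d_{i+1}):
  m_1 = 1*47 - 0 = 47, d_1 = (2282 - 47^2)/1 = 73/1 = 73, a_1 = floor((47 + 47)/73) = 1.
  m_2 = 73*1 - 47 = 26, d_2 = (2282 - 26^2)/73 = 1606/73 = 22, a_2 = floor((47 + 26)/22) = 3.
  m_3 = 22*3 - 26 = 40, d_3 = (2282 - 40^2)/22 = 682/22 = 31, a_3 = floor((47 + 40)/31) = 2.
  m_4 = 31*2 - 40 = 22, d_4 = (2282 - 22^2)/31 = 1798/31 = 58, a_4 = floor((47 + 22)/58) = 1.
  m_5 = 58*1 - 22 = 36, d_5 = (2282 - 36^2)/58 = 986/58 = 17, a_5 = floor((47 + 36)/17) = 4.
  m_6 = 17*4 - 36 = 32, d_6 = (2282 - 32^2)/17 = 1258/17 = 74, a_6 = floor((47 + 32)/74) = 1.
  m_7 = 74*1 - 32 = 42, d_7 = (2282 - 42^2)/74 = 518/74 = 7, a_7 = floor((47 + 42)/7) = 12.
  m_8 = 7*12 - 42 = 42, d_8 = (2282 - 42^2)/7 = 518/7 = 74, a_8 = floor((47 + 42)/74) = 1.
  m_9 = 74*1 - 42 = 32, d_9 = (2282 - 32^2)/74 = 1258/74 = 17, a_9 = floor((47 + 32)/17) = 4.
  m_10 = 17*4 - 32 = 36, d_10 = (2282 - 36^2)/17 = 986/17 = 58, a_10 = floor((47 + 36)/58) = 1.
  m_11 = 58*1 - 36 = 22, d_11 = (2282 - 22^2)/58 = 1798/58 = 31, a_11 = floor((47 + 22)/31) = 2.
  m_12 = 31*2 - 22 = 40, d_12 = (2282 - 40^2)/31 = 682/31 = 22, a_12 = floor((47 + 40)/22) = 3.
  m_13 = 22*3 - 40 = 26, d_13 = (2282 - 26^2)/22 = 1606/22 = 73, a_13 = floor((47 + 26)/73) = 1.
  m_14 = 73*1 - 26 = 47, d_14 = (2282 - 47^2)/73 = 73/73 = 1, a_14 = floor((47 + 47)/1) = 94.
  m_15 = 1*94 - 47 = 47, d_15 = (2282 - 47^2)/1 = 73/1 = 73: (m_15, d_15) = (m_1, d_1) = (47, 73), so from here the quotients repeat a_1, ..., a_14; the period length is 14.
So sqrt(2282) = [47; (1, 3, 2, 1, 4, 1, 12, 1, 4, 1, 2, 3, 1, 94)] with period length k = 14.
k is even, so the fundamental solution of x^2 - 2282y^2 = 1 is (p_{k-1}, q_{k-1}) = (p_13, q_13); compute convergents through index 13.
Convergents (p_i = a_i*p_{i-1} + p_{i-2}, q_i = a_i*q_{i-1} + q_{i-2} with p_{-2}=0, p_{-1}=1, q_{-2}=1, q_{-1}=0):
  i=0: a_0=47, p_0 = 47*1 + 0 = 47, q_0 = 47*0 + 1 = 1.
  i=1: a_1=1, p_1 = 1*47 + 1 = 48, q_1 = 1*1 + 0 = 1.
  i=2: a_2=3, p_2 = 3*48 + 47 = 191, q_2 = 3*1 + 1 = 4.
  i=3: a_3=2, p_3 = 2*191 + 48 = 430, q_3 = 2*4 + 1 = 9.
  i=4: a_4=1, p_4 = 1*430 + 191 = 621, q_4 = 1*9 + 4 = 13.
  i=5: a_5=4, p_5 = 4*621 + 430 = 2914, q_5 = 4*13 + 9 = 61.
  i=6: a_6=1, p_6 = 1*2914 + 621 = 3535, q_6 = 1*61 + 13 = 74.
  i=7: a_7=12, p_7 = 12*3535 + 2914 = 45334, q_7 = 12*74 + 61 = 949.
  i=8: a_8=1, p_8 = 1*45334 + 3535 = 48869, q_8 = 1*949 + 74 = 1023.
  i=9: a_9=4, p_9 = 4*48869 + 45334 = 240810, q_9 = 4*1023 + 949 = 5041.
  i=10: a_10=1, p_10 = 1*240810 + 48869 = 289679, q_10 = 1*5041 + 1023 = 6064.
  i=11: a_11=2, p_11 = 2*289679 + 240810 = 820168, q_11 = 2*6064 + 5041 = 17169.
  i=12: a_12=3, p_12 = 3*820168 + 289679 = 2750183, q_12 = 3*17169 + 6064 = 57571.
  i=13: a_13=1, p_13 = 1*2750183 + 820168 = 3570351, q_13 = 1*57571 + 17169 = 74740.
Check: 3570351^2 - 2282*74740^2 = 12747406263201 - 12747406263200 = 1, so (x, y) = (3570351, 74740) solves the equation, and by the theorem it is the least positive solution.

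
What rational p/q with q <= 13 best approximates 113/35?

42/13

Expand x = 113/35 as a continued fraction with the Euclidean algorithm:
  113 = 3*35 + 8, so a_0 = 3.
  35 = 4*8 + 3, so a_1 = 4.
  8 = 2*3 + 2, so a_2 = 2.
  3 = 1*2 + 1, so a_3 = 1.
  2 = 2*1 + 0, so a_4 = 2.
so x = [3; 4, 2, 1, 2].
Convergents (p_i = a_i*p_{i-1} + p_{i-2}, q_i = a_i*q_{i-1} + q_{i-2} with p_{-2}=0, p_{-1}=1, q_{-2}=1, q_{-1}=0), until the denominator exceeds 13:
  i=0: a_0=3, p_0 = 3*1 + 0 = 3, q_0 = 3*0 + 1 = 1.
  i=1: a_1=4, p_1 = 4*3 + 1 = 13, q_1 = 4*1 + 0 = 4.
  i=2: a_2=2, p_2 = 2*13 + 3 = 29, q_2 = 2*4 + 1 = 9.
  i=3: a_3=1, p_3 = 1*29 + 13 = 42, q_3 = 1*9 + 4 = 13.
  i=4: a_4=2, p_4 = 2*42 + 29 = 113, q_4 = 2*13 + 9 = 35.
q_4 = 35 > 13, so the last convergent with denominator <= 13 is p_3/q_3 = 42/13.
The closest fraction with denominator <= 13 is either p_3/q_3 or the intermediate fraction (k*p_3 + p_2)/(k*q_3 + q_2) with the largest k >= 1 whose denominator stays <= 13; these approach x as k grows, and every other convergent or intermediate fraction in range is farther away.
Largest k: floor((13 - q_2)/q_3) = floor((13 - 9)/13) = 0.
Since k = 0, no intermediate fraction beyond p_3/q_3 has denominator <= 13, so the convergent 42/13 is the closest (its error is |113*13 - 42*35|/(35*13) = 1/455).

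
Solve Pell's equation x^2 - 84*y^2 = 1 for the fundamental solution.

First expand sqrt(84) as a continued fraction. With x_i = (sqrt(84) + m_i)/d_i and (m_0, d_0) = (0, 1): a_0 = floor(sqrt(84)) = 9, since 9^2 = 81 <= 84 < 100 = 10^2.
Iterate m_{i+1} = d_i*a_i - m_i, d_{i+1} = (84 - m_{i+1}^2)/d_i, a_{i+1} = floor((a_0 + m_{i+1})/d_{i+1}):
  m_1 = 1*9 - 0 = 9, d_1 = (84 - 9^2)/1 = 3/1 = 3, a_1 = floor((9 + 9)/3) = 6.
  m_2 = 3*6 - 9 = 9, d_2 = (84 - 9^2)/3 = 3/3 = 1, a_2 = floor((9 + 9)/1) = 18.
  m_3 = 1*18 - 9 = 9, d_3 = (84 - 9^2)/1 = 3/1 = 3: (m_3, d_3) = (m_1, d_1) = (9, 3), so from here the quotients repeat a_1, a_2; the period length is 2.
So sqrt(84) = [9; (6, 18)] with period length k = 2.
k is even, so the fundamental solution of x^2 - 84y^2 = 1 is (p_{k-1}, q_{k-1}) = (p_1, q_1); compute convergents through index 1.
Convergents (p_i = a_i*p_{i-1} + p_{i-2}, q_i = a_i*q_{i-1} + q_{i-2} with p_{-2}=0, p_{-1}=1, q_{-2}=1, q_{-1}=0):
  i=0: a_0=9, p_0 = 9*1 + 0 = 9, q_0 = 9*0 + 1 = 1.
  i=1: a_1=6, p_1 = 6*9 + 1 = 55, q_1 = 6*1 + 0 = 6.
Check: 55^2 - 84*6^2 = 3025 - 3024 = 1, so (x, y) = (55, 6) solves the equation, and by the theorem it is the least positive solution.

(x, y) = (55, 6)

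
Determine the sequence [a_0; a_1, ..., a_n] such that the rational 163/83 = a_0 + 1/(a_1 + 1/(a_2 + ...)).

Run the Euclidean algorithm on 163 and 83; the successive quotients are the partial quotients a_0, a_1, ... (each step inverts the fractional part left over by the previous one):
  163 = 1*83 + 80, so a_0 = 1.
  83 = 1*80 + 3, so a_1 = 1.
  80 = 26*3 + 2, so a_2 = 26.
  3 = 1*2 + 1, so a_3 = 1.
  2 = 2*1 + 0, so a_4 = 2.
The remainder reaches 0 after 5 divisions, so the expansion has 5 partial quotients, read off in order.

[1; 1, 26, 1, 2]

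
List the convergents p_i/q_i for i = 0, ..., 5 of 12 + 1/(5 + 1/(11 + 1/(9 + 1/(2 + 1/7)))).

Using the convergent recurrence p_i = a_i*p_{i-1} + p_{i-2}, q_i = a_i*q_{i-1} + q_{i-2} with p_{-2}=0, p_{-1}=1, q_{-2}=1, q_{-1}=0:
  i=0: a_0=12, p_0 = 12*1 + 0 = 12, q_0 = 12*0 + 1 = 1.
  i=1: a_1=5, p_1 = 5*12 + 1 = 61, q_1 = 5*1 + 0 = 5.
  i=2: a_2=11, p_2 = 11*61 + 12 = 683, q_2 = 11*5 + 1 = 56.
  i=3: a_3=9, p_3 = 9*683 + 61 = 6208, q_3 = 9*56 + 5 = 509.
  i=4: a_4=2, p_4 = 2*6208 + 683 = 13099, q_4 = 2*509 + 56 = 1074.
  i=5: a_5=7, p_5 = 7*13099 + 6208 = 97901, q_5 = 7*1074 + 509 = 8027.

12/1, 61/5, 683/56, 6208/509, 13099/1074, 97901/8027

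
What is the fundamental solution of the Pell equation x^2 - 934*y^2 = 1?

First expand sqrt(934) as a continued fraction. With x_i = (sqrt(934) + m_i)/d_i and (m_0, d_0) = (0, 1): a_0 = floor(sqrt(934)) = 30, since 30^2 = 900 <= 934 < 961 = 31^2.
Iterate m_{i+1} = d_i*a_i - m_i, d_{i+1} = (934 - m_{i+1}^2)/d_i, a_{i+1} = floor((a_0 + m_{i+1})/d_{i+1}):
  m_1 = 1*30 - 0 = 30, d_1 = (934 - 30^2)/1 = 34/1 = 34, a_1 = floor((30 + 30)/34) = 1.
  m_2 = 34*1 - 30 = 4, d_2 = (934 - 4^2)/34 = 918/34 = 27, a_2 = floor((30 + 4)/27) = 1.
  m_3 = 27*1 - 4 = 23, d_3 = (934 - 23^2)/27 = 405/27 = 15, a_3 = floor((30 + 23)/15) = 3.
  m_4 = 15*3 - 23 = 22, d_4 = (934 - 22^2)/15 = 450/15 = 30, a_4 = floor((30 + 22)/30) = 1.
  m_5 = 30*1 - 22 = 8, d_5 = (934 - 8^2)/30 = 870/30 = 29, a_5 = floor((30 + 8)/29) = 1.
  m_6 = 29*1 - 8 = 21, d_6 = (934 - 21^2)/29 = 493/29 = 17, a_6 = floor((30 + 21)/17) = 3.
  m_7 = 17*3 - 21 = 30, d_7 = (934 - 30^2)/17 = 34/17 = 2, a_7 = floor((30 + 30)/2) = 30.
  m_8 = 2*30 - 30 = 30, d_8 = (934 - 30^2)/2 = 34/2 = 17, a_8 = floor((30 + 30)/17) = 3.
  m_9 = 17*3 - 30 = 21, d_9 = (934 - 21^2)/17 = 493/17 = 29, a_9 = floor((30 + 21)/29) = 1.
  m_10 = 29*1 - 21 = 8, d_10 = (934 - 8^2)/29 = 870/29 = 30, a_10 = floor((30 + 8)/30) = 1.
  m_11 = 30*1 - 8 = 22, d_11 = (934 - 22^2)/30 = 450/30 = 15, a_11 = floor((30 + 22)/15) = 3.
  m_12 = 15*3 - 22 = 23, d_12 = (934 - 23^2)/15 = 405/15 = 27, a_12 = floor((30 + 23)/27) = 1.
  m_13 = 27*1 - 23 = 4, d_13 = (934 - 4^2)/27 = 918/27 = 34, a_13 = floor((30 + 4)/34) = 1.
  m_14 = 34*1 - 4 = 30, d_14 = (934 - 30^2)/34 = 34/34 = 1, a_14 = floor((30 + 30)/1) = 60.
  m_15 = 1*60 - 30 = 30, d_15 = (934 - 30^2)/1 = 34/1 = 34: (m_15, d_15) = (m_1, d_1) = (30, 34), so from here the quotients repeat a_1, ..., a_14; the period length is 14.
So sqrt(934) = [30; (1, 1, 3, 1, 1, 3, 30, 3, 1, 1, 3, 1, 1, 60)] with period length k = 14.
k is even, so the fundamental solution of x^2 - 934y^2 = 1 is (p_{k-1}, q_{k-1}) = (p_13, q_13); compute convergents through index 13.
Convergents (p_i = a_i*p_{i-1} + p_{i-2}, q_i = a_i*q_{i-1} + q_{i-2} with p_{-2}=0, p_{-1}=1, q_{-2}=1, q_{-1}=0):
  i=0: a_0=30, p_0 = 30*1 + 0 = 30, q_0 = 30*0 + 1 = 1.
  i=1: a_1=1, p_1 = 1*30 + 1 = 31, q_1 = 1*1 + 0 = 1.
  i=2: a_2=1, p_2 = 1*31 + 30 = 61, q_2 = 1*1 + 1 = 2.
  i=3: a_3=3, p_3 = 3*61 + 31 = 214, q_3 = 3*2 + 1 = 7.
  i=4: a_4=1, p_4 = 1*214 + 61 = 275, q_4 = 1*7 + 2 = 9.
  i=5: a_5=1, p_5 = 1*275 + 214 = 489, q_5 = 1*9 + 7 = 16.
  i=6: a_6=3, p_6 = 3*489 + 275 = 1742, q_6 = 3*16 + 9 = 57.
  i=7: a_7=30, p_7 = 30*1742 + 489 = 52749, q_7 = 30*57 + 16 = 1726.
  i=8: a_8=3, p_8 = 3*52749 + 1742 = 159989, q_8 = 3*1726 + 57 = 5235.
  i=9: a_9=1, p_9 = 1*159989 + 52749 = 212738, q_9 = 1*5235 + 1726 = 6961.
  i=10: a_10=1, p_10 = 1*212738 + 159989 = 372727, q_10 = 1*6961 + 5235 = 12196.
  i=11: a_11=3, p_11 = 3*372727 + 212738 = 1330919, q_11 = 3*12196 + 6961 = 43549.
  i=12: a_12=1, p_12 = 1*1330919 + 372727 = 1703646, q_12 = 1*43549 + 12196 = 55745.
  i=13: a_13=1, p_13 = 1*1703646 + 1330919 = 3034565, q_13 = 1*55745 + 43549 = 99294.
Check: 3034565^2 - 934*99294^2 = 9208584739225 - 9208584739224 = 1, so (x, y) = (3034565, 99294) solves the equation, and by the theorem it is the least positive solution.

(x, y) = (3034565, 99294)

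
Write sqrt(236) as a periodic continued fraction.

Write x_i = (sqrt(236) + m_i)/d_i with (m_0, d_0) = (0, 1). a_0 = floor(sqrt(236)) = 15, since 15^2 = 225 <= 236 < 256 = 16^2.
Iterate m_{i+1} = d_i*a_i - m_i, d_{i+1} = (236 - m_{i+1}^2)/d_i, a_{i+1} = floor((a_0 + m_{i+1})/d_{i+1}):
  m_1 = 1*15 - 0 = 15, d_1 = (236 - 15^2)/1 = 11/1 = 11, a_1 = floor((15 + 15)/11) = 2.
  m_2 = 11*2 - 15 = 7, d_2 = (236 - 7^2)/11 = 187/11 = 17, a_2 = floor((15 + 7)/17) = 1.
  m_3 = 17*1 - 7 = 10, d_3 = (236 - 10^2)/17 = 136/17 = 8, a_3 = floor((15 + 10)/8) = 3.
  m_4 = 8*3 - 10 = 14, d_4 = (236 - 14^2)/8 = 40/8 = 5, a_4 = floor((15 + 14)/5) = 5.
  m_5 = 5*5 - 14 = 11, d_5 = (236 - 11^2)/5 = 115/5 = 23, a_5 = floor((15 + 11)/23) = 1.
  m_6 = 23*1 - 11 = 12, d_6 = (236 - 12^2)/23 = 92/23 = 4, a_6 = floor((15 + 12)/4) = 6.
  m_7 = 4*6 - 12 = 12, d_7 = (236 - 12^2)/4 = 92/4 = 23, a_7 = floor((15 + 12)/23) = 1.
  m_8 = 23*1 - 12 = 11, d_8 = (236 - 11^2)/23 = 115/23 = 5, a_8 = floor((15 + 11)/5) = 5.
  m_9 = 5*5 - 11 = 14, d_9 = (236 - 14^2)/5 = 40/5 = 8, a_9 = floor((15 + 14)/8) = 3.
  m_10 = 8*3 - 14 = 10, d_10 = (236 - 10^2)/8 = 136/8 = 17, a_10 = floor((15 + 10)/17) = 1.
  m_11 = 17*1 - 10 = 7, d_11 = (236 - 7^2)/17 = 187/17 = 11, a_11 = floor((15 + 7)/11) = 2.
  m_12 = 11*2 - 7 = 15, d_12 = (236 - 15^2)/11 = 11/11 = 1, a_12 = floor((15 + 15)/1) = 30.
  m_13 = 1*30 - 15 = 15, d_13 = (236 - 15^2)/1 = 11/1 = 11: (m_13, d_13) = (m_1, d_1) = (15, 11), so from here the quotients repeat a_1, ..., a_12; the period length is 12.
Hence the expansion of sqrt(236) is a_0 = 15 followed by the repeating block 2, 1, 3, 5, 1, 6, 1, 5, 3, 1, 2, 30 (period 12).

[15; (2, 1, 3, 5, 1, 6, 1, 5, 3, 1, 2, 30)]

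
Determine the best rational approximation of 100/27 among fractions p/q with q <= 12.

37/10

Expand x = 100/27 as a continued fraction with the Euclidean algorithm:
  100 = 3*27 + 19, so a_0 = 3.
  27 = 1*19 + 8, so a_1 = 1.
  19 = 2*8 + 3, so a_2 = 2.
  8 = 2*3 + 2, so a_3 = 2.
  3 = 1*2 + 1, so a_4 = 1.
  2 = 2*1 + 0, so a_5 = 2.
so x = [3; 1, 2, 2, 1, 2].
Convergents (p_i = a_i*p_{i-1} + p_{i-2}, q_i = a_i*q_{i-1} + q_{i-2} with p_{-2}=0, p_{-1}=1, q_{-2}=1, q_{-1}=0), until the denominator exceeds 12:
  i=0: a_0=3, p_0 = 3*1 + 0 = 3, q_0 = 3*0 + 1 = 1.
  i=1: a_1=1, p_1 = 1*3 + 1 = 4, q_1 = 1*1 + 0 = 1.
  i=2: a_2=2, p_2 = 2*4 + 3 = 11, q_2 = 2*1 + 1 = 3.
  i=3: a_3=2, p_3 = 2*11 + 4 = 26, q_3 = 2*3 + 1 = 7.
  i=4: a_4=1, p_4 = 1*26 + 11 = 37, q_4 = 1*7 + 3 = 10.
  i=5: a_5=2, p_5 = 2*37 + 26 = 100, q_5 = 2*10 + 7 = 27.
q_5 = 27 > 12, so the last convergent with denominator <= 12 is p_4/q_4 = 37/10.
The closest fraction with denominator <= 12 is either p_4/q_4 or the intermediate fraction (k*p_4 + p_3)/(k*q_4 + q_3) with the largest k >= 1 whose denominator stays <= 12; these approach x as k grows, and every other convergent or intermediate fraction in range is farther away.
Largest k: floor((12 - q_3)/q_4) = floor((12 - 7)/10) = 0.
Since k = 0, no intermediate fraction beyond p_4/q_4 has denominator <= 12, so the convergent 37/10 is the closest (its error is |100*10 - 37*27|/(27*10) = 1/270).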